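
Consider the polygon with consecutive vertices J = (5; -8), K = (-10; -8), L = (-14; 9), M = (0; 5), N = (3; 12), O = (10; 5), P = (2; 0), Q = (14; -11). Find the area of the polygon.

Σ = (-120) + (-202) + (-70) + (-15) + (-105) + (-10) + (-22) + (-57) = -601
Area = |Σ|/2 = 300.5.

300.5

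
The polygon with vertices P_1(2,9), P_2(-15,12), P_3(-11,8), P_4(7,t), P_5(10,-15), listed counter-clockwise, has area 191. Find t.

Write out the shoelace sum; only the two edges meeting at P_4 involve t:
2·Area = [((-11)·t − 7·8) + (7·(-15) − 10·t)] + 291
       = -21·t + 130 = 382
⇒ t = -12.

-12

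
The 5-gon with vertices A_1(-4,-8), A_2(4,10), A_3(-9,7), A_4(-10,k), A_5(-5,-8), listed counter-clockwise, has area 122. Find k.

6

The doubled signed area Σ (x_i y_{i+1} − x_{i+1} y_i) is linear in k.
With k=0 it equals 268; the coefficient of k is -4 (from the two edges through A_4).
So -4·k + 268 = 2·122 = 244 ⇒ k = 6.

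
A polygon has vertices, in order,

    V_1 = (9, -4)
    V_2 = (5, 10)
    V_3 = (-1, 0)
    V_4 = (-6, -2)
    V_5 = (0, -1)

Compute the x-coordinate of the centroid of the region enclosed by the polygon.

Apply Gauss's area formula. First the cross-terms c_i = x_i·y_{i+1} − x_{i+1}·y_i:
  110, 10, 2, 6, 9  ⇒  2A = 137, A = 68.5.
Then Σ (x_i + x_{i+1})·c_i = 1611, so x̄ = 1611 / (6·68.5) = 537/137.

537/137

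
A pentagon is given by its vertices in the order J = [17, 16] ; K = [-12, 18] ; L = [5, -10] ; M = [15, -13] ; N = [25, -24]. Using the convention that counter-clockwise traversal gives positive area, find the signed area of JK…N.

693

J→K: (17)(18) − (-12)(16) = 498
K→L: (-12)(-10) − (5)(18) = 30
L→M: (5)(-13) − (15)(-10) = 85
M→N: (15)(-24) − (25)(-13) = -35
N→J: (25)(16) − (17)(-24) = 808
Σ = 1386
Signed area = Σ/2 = 693 (positive ⇒ counter-clockwise traversal).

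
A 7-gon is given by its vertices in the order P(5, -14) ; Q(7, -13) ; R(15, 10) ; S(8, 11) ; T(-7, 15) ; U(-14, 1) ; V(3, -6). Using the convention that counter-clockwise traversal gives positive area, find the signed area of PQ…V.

426

Apply the shoelace (surveyor's) formula: 2A = Σ (x_i·y_{i+1} − x_{i+1}·y_i), indices taken mod 7.
Cross-terms: 33, 265, 85, 197, 203, 81, -12  ⇒  Σ = 852
Signed area = Σ/2 = 426 (positive ⇒ counter-clockwise traversal).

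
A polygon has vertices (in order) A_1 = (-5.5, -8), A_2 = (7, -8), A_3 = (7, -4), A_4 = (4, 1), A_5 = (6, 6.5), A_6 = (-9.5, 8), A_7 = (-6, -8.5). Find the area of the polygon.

205.375

Σ = (100) + (28) + (23) + (20) + (109.75) + (128.75) + (1.25) = 410.75
Area = |Σ|/2 = 205.375.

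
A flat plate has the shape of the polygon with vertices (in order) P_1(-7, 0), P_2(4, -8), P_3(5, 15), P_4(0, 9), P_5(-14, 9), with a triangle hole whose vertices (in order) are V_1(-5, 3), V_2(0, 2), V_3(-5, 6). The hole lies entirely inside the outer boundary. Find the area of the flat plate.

Outer boundary:
Σ = (56) + (100) + (45) + (126) + (63) = 390
Area = |Σ|/2 = 195.
Hole:
Apply the shoelace formula: 2A = Σ (x_i·y_{i+1} − x_{i+1}·y_i), indices taken mod 3.
V_1→V_2: (-5)(2) − (0)(3) = -10
V_2→V_3: (0)(6) − (-5)(2) = 10
V_3→V_1: (-5)(3) − (-5)(6) = 15
Σ = 15
Area = |Σ|/2 = 7.5.
Net area = 195 − 7.5 = 187.5.

187.5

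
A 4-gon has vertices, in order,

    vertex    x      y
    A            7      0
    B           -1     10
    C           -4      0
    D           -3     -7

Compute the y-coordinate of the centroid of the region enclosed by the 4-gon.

1

Apply Gauss's area formula. First the cross-terms c_i = x_i·y_{i+1} − x_{i+1}·y_i:
  70, 40, 28, 49  ⇒  2A = 187, A = 93.5.
Then Σ (y_i + y_{i+1})·c_i = 561, so ȳ = 561 / (6·93.5) = 1.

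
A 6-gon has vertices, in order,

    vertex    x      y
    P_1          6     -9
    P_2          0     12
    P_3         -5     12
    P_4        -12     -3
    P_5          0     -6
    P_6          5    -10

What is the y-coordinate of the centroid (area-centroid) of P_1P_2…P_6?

93/68

Apply the surveyor's formula. First the cross-terms c_i = x_i·y_{i+1} − x_{i+1}·y_i:
  72, 60, 159, 72, 30, 15  ⇒  2A = 408, A = 204.
Then Σ (y_i + y_{i+1})·c_i = 1674, so ȳ = 1674 / (6·204) = 93/68.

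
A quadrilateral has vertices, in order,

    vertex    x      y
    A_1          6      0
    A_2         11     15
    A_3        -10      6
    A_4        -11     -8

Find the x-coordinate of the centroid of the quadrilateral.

-1.04

Apply the surveyor's formula. First the cross-terms c_i = x_i·y_{i+1} − x_{i+1}·y_i:
  90, 216, 146, 48  ⇒  2A = 500, A = 250.
Then Σ (x_i + x_{i+1})·c_i = -1560, so x̄ = -1560 / (6·250) = -1.04.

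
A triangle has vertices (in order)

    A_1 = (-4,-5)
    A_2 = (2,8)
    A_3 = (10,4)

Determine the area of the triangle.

Apply the surveyor's formula: 2A = Σ (x_i·y_{i+1} − x_{i+1}·y_i), indices taken mod 3.
A_1→A_2: (-4)(8) − (2)(-5) = -22
A_2→A_3: (2)(4) − (10)(8) = -72
A_3→A_1: (10)(-5) − (-4)(4) = -34
Σ = -128
Area = |Σ|/2 = 64.

64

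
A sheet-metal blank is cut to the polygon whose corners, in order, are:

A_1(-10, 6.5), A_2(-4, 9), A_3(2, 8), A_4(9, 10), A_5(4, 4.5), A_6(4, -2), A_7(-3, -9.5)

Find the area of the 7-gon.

175

Σ = (-64) + (-50) + (-52) + (0.5) + (-26) + (-44) + (-114.5) = -350
Area = |Σ|/2 = 175.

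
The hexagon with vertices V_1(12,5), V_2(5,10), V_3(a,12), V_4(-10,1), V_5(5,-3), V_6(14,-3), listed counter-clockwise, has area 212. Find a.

The doubled signed area Σ (x_i y_{i+1} − x_{i+1} y_i) is linear in a.
With a=0 it equals 433; the coefficient of a is -9 (from the two edges through V_3).
So -9·a + 433 = 2·212 = 424 ⇒ a = 1.

1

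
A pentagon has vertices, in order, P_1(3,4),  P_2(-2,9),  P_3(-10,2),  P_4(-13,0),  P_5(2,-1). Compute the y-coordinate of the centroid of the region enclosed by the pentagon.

Apply the surveyor's formula. First the cross-terms c_i = x_i·y_{i+1} − x_{i+1}·y_i:
  35, 86, 26, 13, 11  ⇒  2A = 171, A = 85.5.
Then Σ (y_i + y_{i+1})·c_i = 1473, so ȳ = 1473 / (6·85.5) = 491/171.

491/171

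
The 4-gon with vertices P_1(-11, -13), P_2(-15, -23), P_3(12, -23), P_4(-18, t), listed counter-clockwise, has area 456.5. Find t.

18

The doubled signed area Σ (x_i y_{i+1} − x_{i+1} y_i) is linear in t.
With t=0 it equals 499; the coefficient of t is 23 (from the two edges through P_4).
So 23·t + 499 = 2·456.5 = 913 ⇒ t = 18.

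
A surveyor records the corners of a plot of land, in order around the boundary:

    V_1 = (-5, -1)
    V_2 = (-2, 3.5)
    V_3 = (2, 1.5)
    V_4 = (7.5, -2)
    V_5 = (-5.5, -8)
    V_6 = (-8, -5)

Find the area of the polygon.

Apply the shoelace (surveyor's) formula: 2A = Σ (x_i·y_{i+1} − x_{i+1}·y_i), indices taken mod 6.
V_1→V_2: (-5)(3.5) − (-2)(-1) = -19.5
V_2→V_3: (-2)(1.5) − (2)(3.5) = -10
V_3→V_4: (2)(-2) − (7.5)(1.5) = -15.25
V_4→V_5: (7.5)(-8) − (-5.5)(-2) = -71
V_5→V_6: (-5.5)(-5) − (-8)(-8) = -36.5
V_6→V_1: (-8)(-1) − (-5)(-5) = -17
Σ = -169.25
Area = |Σ|/2 = 84.625.

84.625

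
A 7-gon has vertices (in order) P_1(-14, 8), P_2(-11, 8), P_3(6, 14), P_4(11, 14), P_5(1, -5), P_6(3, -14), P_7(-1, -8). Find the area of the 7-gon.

261

Σ = (-24) + (-202) + (-70) + (-69) + (1) + (-38) + (-120) = -522
Area = |Σ|/2 = 261.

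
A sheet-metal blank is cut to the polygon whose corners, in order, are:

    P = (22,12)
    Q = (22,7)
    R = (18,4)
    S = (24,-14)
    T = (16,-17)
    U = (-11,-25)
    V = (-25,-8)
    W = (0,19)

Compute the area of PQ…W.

1348.5

Σ = (-110) + (-38) + (-348) + (-184) + (-587) + (-537) + (-475) + (-418) = -2697
Area = |Σ|/2 = 1348.5.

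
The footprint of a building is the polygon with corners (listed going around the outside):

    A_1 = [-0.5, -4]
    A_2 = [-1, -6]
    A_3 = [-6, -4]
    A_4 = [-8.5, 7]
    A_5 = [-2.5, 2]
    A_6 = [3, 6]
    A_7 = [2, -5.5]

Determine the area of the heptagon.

84.375

Apply Gauss's area formula: 2A = Σ (x_i·y_{i+1} − x_{i+1}·y_i), indices taken mod 7.
Cross-terms: -1, -32, -76, 0.5, -21, -28.5, -10.75  ⇒  Σ = -168.75
Area = |Σ|/2 = 84.375.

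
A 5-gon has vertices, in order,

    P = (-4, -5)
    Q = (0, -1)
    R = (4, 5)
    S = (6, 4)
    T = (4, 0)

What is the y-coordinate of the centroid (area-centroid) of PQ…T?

7/9

Apply the shoelace formula. First the cross-terms c_i = x_i·y_{i+1} − x_{i+1}·y_i:
  4, 4, -14, -16, -20  ⇒  2A = -42, A = -21.
Then Σ (y_i + y_{i+1})·c_i = -98, so ȳ = -98 / (6·(-21)) = 7/9.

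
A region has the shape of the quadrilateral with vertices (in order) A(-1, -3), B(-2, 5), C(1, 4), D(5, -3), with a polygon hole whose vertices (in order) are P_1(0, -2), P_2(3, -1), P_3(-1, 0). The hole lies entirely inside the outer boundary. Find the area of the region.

29

Outer boundary:
Apply the shoelace (surveyor's) formula: 2A = Σ (x_i·y_{i+1} − x_{i+1}·y_i), indices taken mod 4.
A→B: (-1)(5) − (-2)(-3) = -11
B→C: (-2)(4) − (1)(5) = -13
C→D: (1)(-3) − (5)(4) = -23
D→A: (5)(-3) − (-1)(-3) = -18
Σ = -65
Area = |Σ|/2 = 32.5.
Hole:
Apply the surveyor's formula: 2A = Σ (x_i·y_{i+1} − x_{i+1}·y_i), indices taken mod 3.
P_1→P_2: (0)(-1) − (3)(-2) = 6
P_2→P_3: (3)(0) − (-1)(-1) = -1
P_3→P_1: (-1)(-2) − (0)(0) = 2
Σ = 7
Area = |Σ|/2 = 3.5.
Net area = 32.5 − 3.5 = 29.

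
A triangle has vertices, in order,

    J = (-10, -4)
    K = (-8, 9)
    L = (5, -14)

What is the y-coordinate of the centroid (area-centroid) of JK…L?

Apply the surveyor's formula. First the cross-terms c_i = x_i·y_{i+1} − x_{i+1}·y_i:
  -122, 67, -160  ⇒  2A = -215, A = -107.5.
Then Σ (y_i + y_{i+1})·c_i = 1935, so ȳ = 1935 / (6·(-107.5)) = -3.

-3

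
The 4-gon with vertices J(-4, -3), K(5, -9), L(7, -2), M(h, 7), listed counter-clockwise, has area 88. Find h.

5

Write out the shoelace sum; only the two edges meeting at M involve h:
2·Area = [(7·7 − h·(-2)) + (h·(-3) − (-4)·7)] + 104
       = -1·h + 181 = 176
⇒ h = 5.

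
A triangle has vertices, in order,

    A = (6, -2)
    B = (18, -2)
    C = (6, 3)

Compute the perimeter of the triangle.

30

|AB| = √((12)² + (0)²) = √144 = 12
|BC| = √((-12)² + (5)²) = √169 = 13
|CA| = √((0)² + (-5)²) = √25 = 5
Perimeter = 12 + 13 + 5 = 30.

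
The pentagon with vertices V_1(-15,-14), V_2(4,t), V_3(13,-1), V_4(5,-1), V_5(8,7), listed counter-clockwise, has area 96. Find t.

-4

Write out the shoelace sum; only the two edges meeting at V_2 involve t:
2·Area = [((-15)·t − 4·(-14)) + (4·(-1) − 13·t)] + 28
       = -28·t + 80 = 192
⇒ t = -4.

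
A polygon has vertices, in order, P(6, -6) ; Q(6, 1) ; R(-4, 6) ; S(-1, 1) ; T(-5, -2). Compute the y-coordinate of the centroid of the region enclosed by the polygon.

Apply the shoelace formula. First the cross-terms c_i = x_i·y_{i+1} − x_{i+1}·y_i:
  42, 40, 2, 7, 42  ⇒  2A = 133, A = 66.5.
Then Σ (y_i + y_{i+1})·c_i = -259, so ȳ = -259 / (6·66.5) = -37/57.

-37/57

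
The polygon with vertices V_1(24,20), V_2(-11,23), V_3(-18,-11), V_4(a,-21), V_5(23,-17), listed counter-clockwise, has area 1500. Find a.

The doubled signed area Σ (x_i y_{i+1} − x_{i+1} y_i) is linear in a.
With a=0 it equals 3036; the coefficient of a is -6 (from the two edges through V_4).
So -6·a + 3036 = 2·1500 = 3000 ⇒ a = 6.

6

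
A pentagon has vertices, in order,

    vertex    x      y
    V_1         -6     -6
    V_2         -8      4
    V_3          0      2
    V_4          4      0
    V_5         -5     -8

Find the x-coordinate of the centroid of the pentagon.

-667/219

Apply Gauss's area formula. First the cross-terms c_i = x_i·y_{i+1} − x_{i+1}·y_i:
  -72, -16, -8, -32, -18  ⇒  2A = -146, A = -73.
Then Σ (x_i + x_{i+1})·c_i = 1334, so x̄ = 1334 / (6·(-73)) = -667/219.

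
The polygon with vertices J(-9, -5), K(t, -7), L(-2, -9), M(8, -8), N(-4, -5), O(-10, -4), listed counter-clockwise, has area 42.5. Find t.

-10

Write out the shoelace sum; only the two edges meeting at K involve t:
2·Area = [((-9)·(-7) − t·(-5)) + (t·(-9) − (-2)·(-7))] + -4
       = -4·t + 45 = 85
⇒ t = -10.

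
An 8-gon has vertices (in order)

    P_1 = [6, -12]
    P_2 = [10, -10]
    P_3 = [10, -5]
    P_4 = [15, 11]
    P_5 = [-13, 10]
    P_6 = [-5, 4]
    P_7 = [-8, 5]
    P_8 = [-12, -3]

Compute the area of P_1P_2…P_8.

419.5

Apply the surveyor's formula: 2A = Σ (x_i·y_{i+1} − x_{i+1}·y_i), indices taken mod 8.
Cross-terms: 60, 50, 185, 293, -2, 7, 84, 162  ⇒  Σ = 839
Area = |Σ|/2 = 419.5.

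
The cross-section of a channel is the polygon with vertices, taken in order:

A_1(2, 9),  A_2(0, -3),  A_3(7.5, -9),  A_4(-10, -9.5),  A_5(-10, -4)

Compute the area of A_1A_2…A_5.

140.875

Apply the shoelace formula: 2A = Σ (x_i·y_{i+1} − x_{i+1}·y_i), indices taken mod 5.
A_1→A_2: (2)(-3) − (0)(9) = -6
A_2→A_3: (0)(-9) − (7.5)(-3) = 22.5
A_3→A_4: (7.5)(-9.5) − (-10)(-9) = -161.25
A_4→A_5: (-10)(-4) − (-10)(-9.5) = -55
A_5→A_1: (-10)(9) − (2)(-4) = -82
Σ = -281.75
Area = |Σ|/2 = 140.875.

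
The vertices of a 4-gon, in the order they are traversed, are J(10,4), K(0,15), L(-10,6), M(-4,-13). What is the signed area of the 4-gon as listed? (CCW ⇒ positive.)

284

J→K: (10)(15) − (0)(4) = 150
K→L: (0)(6) − (-10)(15) = 150
L→M: (-10)(-13) − (-4)(6) = 154
M→J: (-4)(4) − (10)(-13) = 114
Σ = 568
Signed area = Σ/2 = 284 (positive ⇒ counter-clockwise traversal).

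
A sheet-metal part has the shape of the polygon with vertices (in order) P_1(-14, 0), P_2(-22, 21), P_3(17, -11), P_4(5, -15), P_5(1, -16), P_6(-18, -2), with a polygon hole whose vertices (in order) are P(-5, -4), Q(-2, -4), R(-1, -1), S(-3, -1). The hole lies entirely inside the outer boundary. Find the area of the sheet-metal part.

488.5

Outer boundary:
Apply the surveyor's formula: 2A = Σ (x_i·y_{i+1} − x_{i+1}·y_i), indices taken mod 6.
P_1→P_2: (-14)(21) − (-22)(0) = -294
P_2→P_3: (-22)(-11) − (17)(21) = -115
P_3→P_4: (17)(-15) − (5)(-11) = -200
P_4→P_5: (5)(-16) − (1)(-15) = -65
P_5→P_6: (1)(-2) − (-18)(-16) = -290
P_6→P_1: (-18)(0) − (-14)(-2) = -28
Σ = -992
Area = |Σ|/2 = 496.
Hole:
Apply Gauss's area formula: 2A = Σ (x_i·y_{i+1} − x_{i+1}·y_i), indices taken mod 4.
Σ = (12) + (-2) + (-2) + (7) = 15
Area = |Σ|/2 = 7.5.
Net area = 496 − 7.5 = 488.5.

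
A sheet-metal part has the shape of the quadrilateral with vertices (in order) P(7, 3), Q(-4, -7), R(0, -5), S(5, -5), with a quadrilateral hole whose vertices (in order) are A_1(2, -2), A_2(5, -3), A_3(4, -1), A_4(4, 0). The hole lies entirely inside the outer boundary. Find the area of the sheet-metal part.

25.5

Outer boundary:
Apply the shoelace (surveyor's) formula: 2A = Σ (x_i·y_{i+1} − x_{i+1}·y_i), indices taken mod 4.
Σ = (-37) + (20) + (25) + (50) = 58
Area = |Σ|/2 = 29.
Hole:
A_1→A_2: (2)(-3) − (5)(-2) = 4
A_2→A_3: (5)(-1) − (4)(-3) = 7
A_3→A_4: (4)(0) − (4)(-1) = 4
A_4→A_1: (4)(-2) − (2)(0) = -8
Σ = 7
Area = |Σ|/2 = 3.5.
Net area = 29 − 3.5 = 25.5.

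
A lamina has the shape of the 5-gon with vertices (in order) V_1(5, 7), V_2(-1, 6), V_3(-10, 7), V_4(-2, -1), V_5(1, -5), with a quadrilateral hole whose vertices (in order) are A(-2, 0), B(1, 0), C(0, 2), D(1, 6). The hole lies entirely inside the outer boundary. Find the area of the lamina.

Outer boundary:
Cross-terms: 37, 53, 24, 11, 32  ⇒  Σ = 157
Area = |Σ|/2 = 78.5.
Hole:
Apply the shoelace formula: 2A = Σ (x_i·y_{i+1} − x_{i+1}·y_i), indices taken mod 4.
Σ = (0) + (2) + (-2) + (12) = 12
Area = |Σ|/2 = 6.
Net area = 78.5 − 6 = 72.5.

72.5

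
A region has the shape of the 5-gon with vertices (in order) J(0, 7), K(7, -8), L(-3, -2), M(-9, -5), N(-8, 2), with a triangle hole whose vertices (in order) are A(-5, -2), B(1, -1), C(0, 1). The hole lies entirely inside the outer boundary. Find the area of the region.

Outer boundary:
Apply Gauss's area formula: 2A = Σ (x_i·y_{i+1} − x_{i+1}·y_i), indices taken mod 5.
J→K: (0)(-8) − (7)(7) = -49
K→L: (7)(-2) − (-3)(-8) = -38
L→M: (-3)(-5) − (-9)(-2) = -3
M→N: (-9)(2) − (-8)(-5) = -58
N→J: (-8)(7) − (0)(2) = -56
Σ = -204
Area = |Σ|/2 = 102.
Hole:
Apply the shoelace formula: 2A = Σ (x_i·y_{i+1} − x_{i+1}·y_i), indices taken mod 3.
Σ = (7) + (1) + (5) = 13
Area = |Σ|/2 = 6.5.
Net area = 102 − 6.5 = 95.5.

95.5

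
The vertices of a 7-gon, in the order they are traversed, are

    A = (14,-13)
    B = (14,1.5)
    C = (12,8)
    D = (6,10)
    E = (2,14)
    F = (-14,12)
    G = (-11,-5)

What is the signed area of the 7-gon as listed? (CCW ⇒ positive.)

Apply Gauss's area formula: 2A = Σ (x_i·y_{i+1} − x_{i+1}·y_i), indices taken mod 7.
Σ = (203) + (94) + (72) + (64) + (220) + (202) + (213) = 1068
Signed area = Σ/2 = 534 (positive ⇒ counter-clockwise traversal).

534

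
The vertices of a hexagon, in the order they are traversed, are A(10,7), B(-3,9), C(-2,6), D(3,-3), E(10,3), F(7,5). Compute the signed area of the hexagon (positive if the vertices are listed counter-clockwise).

Apply Gauss's area formula: 2A = Σ (x_i·y_{i+1} − x_{i+1}·y_i), indices taken mod 6.
Σ = (111) + (0) + (-12) + (39) + (29) + (-1) = 166
Signed area = Σ/2 = 83 (positive ⇒ counter-clockwise traversal).

83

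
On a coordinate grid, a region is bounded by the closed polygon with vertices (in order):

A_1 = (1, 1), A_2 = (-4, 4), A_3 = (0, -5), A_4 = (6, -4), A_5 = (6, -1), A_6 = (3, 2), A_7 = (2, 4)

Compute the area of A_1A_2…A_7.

48.5

A_1→A_2: (1)(4) − (-4)(1) = 8
A_2→A_3: (-4)(-5) − (0)(4) = 20
A_3→A_4: (0)(-4) − (6)(-5) = 30
A_4→A_5: (6)(-1) − (6)(-4) = 18
A_5→A_6: (6)(2) − (3)(-1) = 15
A_6→A_7: (3)(4) − (2)(2) = 8
A_7→A_1: (2)(1) − (1)(4) = -2
Σ = 97
Area = |Σ|/2 = 48.5.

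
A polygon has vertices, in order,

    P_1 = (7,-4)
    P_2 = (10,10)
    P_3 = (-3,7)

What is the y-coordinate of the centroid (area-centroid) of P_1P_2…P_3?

Apply the shoelace (surveyor's) formula. First the cross-terms c_i = x_i·y_{i+1} − x_{i+1}·y_i:
  110, 100, -37  ⇒  2A = 173, A = 86.5.
Then Σ (y_i + y_{i+1})·c_i = 2249, so ȳ = 2249 / (6·86.5) = 13/3.

13/3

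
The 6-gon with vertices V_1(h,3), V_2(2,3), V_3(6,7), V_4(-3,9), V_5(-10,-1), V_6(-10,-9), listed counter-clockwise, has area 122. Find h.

3

The doubled signed area Σ (x_i y_{i+1} − x_{i+1} y_i) is linear in h.
With h=0 it equals 208; the coefficient of h is 12 (from the two edges through V_1).
So 12·h + 208 = 2·122 = 244 ⇒ h = 3.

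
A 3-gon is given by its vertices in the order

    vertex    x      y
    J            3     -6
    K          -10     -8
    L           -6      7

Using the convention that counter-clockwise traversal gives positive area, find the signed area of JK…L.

-93.5

J→K: (3)(-8) − (-10)(-6) = -84
K→L: (-10)(7) − (-6)(-8) = -118
L→J: (-6)(-6) − (3)(7) = 15
Σ = -187
Signed area = Σ/2 = -93.5 (negative ⇒ clockwise traversal).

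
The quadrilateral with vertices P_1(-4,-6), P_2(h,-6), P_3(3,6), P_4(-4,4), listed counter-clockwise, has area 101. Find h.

The doubled signed area Σ (x_i y_{i+1} − x_{i+1} y_i) is linear in h.
With h=0 it equals 118; the coefficient of h is 12 (from the two edges through P_2).
So 12·h + 118 = 2·101 = 202 ⇒ h = 7.

7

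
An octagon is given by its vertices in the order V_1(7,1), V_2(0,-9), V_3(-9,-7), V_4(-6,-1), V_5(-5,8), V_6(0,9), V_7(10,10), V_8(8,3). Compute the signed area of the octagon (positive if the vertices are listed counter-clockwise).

Cross-terms: -63, -81, -33, -53, -45, -90, -50, -13  ⇒  Σ = -428
Signed area = Σ/2 = -214 (negative ⇒ clockwise traversal).

-214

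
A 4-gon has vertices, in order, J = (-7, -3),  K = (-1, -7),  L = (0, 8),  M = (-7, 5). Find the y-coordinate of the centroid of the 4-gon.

62/75

Apply the shoelace (surveyor's) formula. First the cross-terms c_i = x_i·y_{i+1} − x_{i+1}·y_i:
  46, -8, 56, 56  ⇒  2A = 150, A = 75.
Then Σ (y_i + y_{i+1})·c_i = 372, so ȳ = 372 / (6·75) = 62/75.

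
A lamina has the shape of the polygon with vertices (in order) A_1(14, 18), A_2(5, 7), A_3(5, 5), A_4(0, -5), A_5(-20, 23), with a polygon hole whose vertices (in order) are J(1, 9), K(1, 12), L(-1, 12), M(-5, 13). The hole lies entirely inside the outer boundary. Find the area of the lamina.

Outer boundary:
Apply the shoelace (surveyor's) formula: 2A = Σ (x_i·y_{i+1} − x_{i+1}·y_i), indices taken mod 5.
Σ = (8) + (-10) + (-25) + (-100) + (-682) = -809
Area = |Σ|/2 = 404.5.
Hole:
Apply the surveyor's formula: 2A = Σ (x_i·y_{i+1} − x_{i+1}·y_i), indices taken mod 4.
Cross-terms: 3, 24, 47, -58  ⇒  Σ = 16
Area = |Σ|/2 = 8.
Net area = 404.5 − 8 = 396.5.

396.5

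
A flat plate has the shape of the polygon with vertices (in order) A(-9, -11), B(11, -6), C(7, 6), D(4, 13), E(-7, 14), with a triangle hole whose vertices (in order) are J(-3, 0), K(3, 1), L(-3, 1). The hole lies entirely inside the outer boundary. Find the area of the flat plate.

Outer boundary:
Apply the shoelace formula: 2A = Σ (x_i·y_{i+1} − x_{i+1}·y_i), indices taken mod 5.
Σ = (175) + (108) + (67) + (147) + (203) = 700
Area = |Σ|/2 = 350.
Hole:
J→K: (-3)(1) − (3)(0) = -3
K→L: (3)(1) − (-3)(1) = 6
L→J: (-3)(0) − (-3)(1) = 3
Σ = 6
Area = |Σ|/2 = 3.
Net area = 350 − 3 = 347.

347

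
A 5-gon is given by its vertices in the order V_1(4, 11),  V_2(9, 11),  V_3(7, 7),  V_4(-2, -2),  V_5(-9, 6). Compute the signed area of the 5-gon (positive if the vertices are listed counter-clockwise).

-111

V_1→V_2: (4)(11) − (9)(11) = -55
V_2→V_3: (9)(7) − (7)(11) = -14
V_3→V_4: (7)(-2) − (-2)(7) = 0
V_4→V_5: (-2)(6) − (-9)(-2) = -30
V_5→V_1: (-9)(11) − (4)(6) = -123
Σ = -222
Signed area = Σ/2 = -111 (negative ⇒ clockwise traversal).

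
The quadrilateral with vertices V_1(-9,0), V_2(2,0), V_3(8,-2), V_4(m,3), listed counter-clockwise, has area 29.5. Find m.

6

Write out the shoelace sum; only the two edges meeting at V_4 involve m:
2·Area = [(8·3 − m·(-2)) + (m·0 − (-9)·3)] + -4
       = 2·m + 47 = 59
⇒ m = 6.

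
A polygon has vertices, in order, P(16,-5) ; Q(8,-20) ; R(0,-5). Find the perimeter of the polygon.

|PQ| = √((-8)² + (-15)²) = √289 = 17
|QR| = √((-8)² + (15)²) = √289 = 17
|RP| = √((16)² + (0)²) = √256 = 16
Perimeter = 17 + 17 + 16 = 50.

50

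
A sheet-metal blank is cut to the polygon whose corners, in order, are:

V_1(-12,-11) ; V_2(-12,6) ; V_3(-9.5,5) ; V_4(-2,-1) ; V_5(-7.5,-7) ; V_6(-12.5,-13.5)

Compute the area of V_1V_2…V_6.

Apply the shoelace (surveyor's) formula: 2A = Σ (x_i·y_{i+1} − x_{i+1}·y_i), indices taken mod 6.
Σ = (-204) + (-3) + (19.5) + (6.5) + (13.75) + (-24.5) = -191.75
Area = |Σ|/2 = 95.875.

95.875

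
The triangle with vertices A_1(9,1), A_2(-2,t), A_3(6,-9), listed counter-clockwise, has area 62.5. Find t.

The doubled signed area Σ (x_i y_{i+1} − x_{i+1} y_i) is linear in t.
With t=0 it equals 107; the coefficient of t is 3 (from the two edges through A_2).
So 3·t + 107 = 2·62.5 = 125 ⇒ t = 6.

6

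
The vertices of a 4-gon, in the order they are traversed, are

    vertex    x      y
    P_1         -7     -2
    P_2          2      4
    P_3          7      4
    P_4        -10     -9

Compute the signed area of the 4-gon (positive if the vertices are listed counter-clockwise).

Apply Gauss's area formula: 2A = Σ (x_i·y_{i+1} − x_{i+1}·y_i), indices taken mod 4.
Cross-terms: -24, -20, -23, -43  ⇒  Σ = -110
Signed area = Σ/2 = -55 (negative ⇒ clockwise traversal).

-55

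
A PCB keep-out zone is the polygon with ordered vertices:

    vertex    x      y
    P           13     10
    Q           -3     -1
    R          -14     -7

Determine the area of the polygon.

Σ = (17) + (7) + (-49) = -25
Area = |Σ|/2 = 12.5.

12.5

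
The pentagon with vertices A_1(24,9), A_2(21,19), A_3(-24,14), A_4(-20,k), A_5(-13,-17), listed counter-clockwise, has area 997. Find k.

-6

The doubled signed area Σ (x_i y_{i+1} − x_{i+1} y_i) is linear in k.
With k=0 it equals 1928; the coefficient of k is -11 (from the two edges through A_4).
So -11·k + 1928 = 2·997 = 1994 ⇒ k = -6.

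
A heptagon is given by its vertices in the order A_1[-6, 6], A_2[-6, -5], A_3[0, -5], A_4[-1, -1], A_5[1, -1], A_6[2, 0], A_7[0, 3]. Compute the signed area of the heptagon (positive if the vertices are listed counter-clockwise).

59.5

Cross-terms: 66, 30, -5, 2, 2, 6, 18  ⇒  Σ = 119
Signed area = Σ/2 = 59.5 (positive ⇒ counter-clockwise traversal).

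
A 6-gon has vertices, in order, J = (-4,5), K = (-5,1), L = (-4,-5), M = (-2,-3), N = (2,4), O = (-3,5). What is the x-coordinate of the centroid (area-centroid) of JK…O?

-173/77

Apply Gauss's area formula. First the cross-terms c_i = x_i·y_{i+1} − x_{i+1}·y_i:
  21, 29, 2, -2, 22, 5  ⇒  2A = 77, A = 38.5.
Then Σ (x_i + x_{i+1})·c_i = -519, so x̄ = -519 / (6·38.5) = -173/77.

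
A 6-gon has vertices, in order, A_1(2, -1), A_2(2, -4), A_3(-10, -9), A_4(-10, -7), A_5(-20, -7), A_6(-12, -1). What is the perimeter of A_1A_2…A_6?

52

|A_1A_2| = √((0)² + (-3)²) = √9 = 3
|A_2A_3| = √((-12)² + (-5)²) = √169 = 13
|A_3A_4| = √((0)² + (2)²) = √4 = 2
|A_4A_5| = √((-10)² + (0)²) = √100 = 10
|A_5A_6| = √((8)² + (6)²) = √100 = 10
|A_6A_1| = √((14)² + (0)²) = √196 = 14
Perimeter = 3 + 13 + 2 + 10 + 10 + 14 = 52.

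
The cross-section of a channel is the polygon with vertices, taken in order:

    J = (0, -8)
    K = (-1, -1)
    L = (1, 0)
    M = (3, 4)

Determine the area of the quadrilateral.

Apply Gauss's area formula: 2A = Σ (x_i·y_{i+1} − x_{i+1}·y_i), indices taken mod 4.
Σ = (-8) + (1) + (4) + (-24) = -27
Area = |Σ|/2 = 13.5.

13.5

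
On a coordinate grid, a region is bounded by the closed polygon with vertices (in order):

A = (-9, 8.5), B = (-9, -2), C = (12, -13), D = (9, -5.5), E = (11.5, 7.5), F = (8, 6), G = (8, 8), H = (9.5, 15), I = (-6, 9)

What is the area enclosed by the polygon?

Apply Gauss's area formula: 2A = Σ (x_i·y_{i+1} − x_{i+1}·y_i), indices taken mod 9.
Σ = (94.5) + (141) + (51) + (130.75) + (9) + (16) + (44) + (175.5) + (30) = 691.75
Area = |Σ|/2 = 345.875.

345.875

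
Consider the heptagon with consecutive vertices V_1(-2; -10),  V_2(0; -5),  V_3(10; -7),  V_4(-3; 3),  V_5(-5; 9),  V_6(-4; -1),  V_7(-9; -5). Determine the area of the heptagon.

94.5

Σ = (10) + (50) + (9) + (-12) + (41) + (11) + (80) = 189
Area = |Σ|/2 = 94.5.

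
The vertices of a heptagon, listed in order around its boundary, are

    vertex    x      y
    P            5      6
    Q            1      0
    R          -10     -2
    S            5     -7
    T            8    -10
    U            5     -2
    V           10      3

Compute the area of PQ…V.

Apply the shoelace formula: 2A = Σ (x_i·y_{i+1} − x_{i+1}·y_i), indices taken mod 7.
Σ = (-6) + (-2) + (80) + (6) + (34) + (35) + (45) = 192
Area = |Σ|/2 = 96.

96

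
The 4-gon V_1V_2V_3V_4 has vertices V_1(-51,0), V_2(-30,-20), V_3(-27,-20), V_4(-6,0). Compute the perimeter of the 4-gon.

|V_1V_2| = √((21)² + (-20)²) = √841 = 29
|V_2V_3| = √((3)² + (0)²) = √9 = 3
|V_3V_4| = √((21)² + (20)²) = √841 = 29
|V_4V_1| = √((-45)² + (0)²) = √2025 = 45
Perimeter = 29 + 3 + 29 + 45 = 106.

106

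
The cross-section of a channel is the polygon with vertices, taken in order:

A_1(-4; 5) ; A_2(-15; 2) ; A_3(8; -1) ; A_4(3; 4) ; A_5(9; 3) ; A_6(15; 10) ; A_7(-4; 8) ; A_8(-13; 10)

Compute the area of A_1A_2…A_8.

Apply the shoelace formula: 2A = Σ (x_i·y_{i+1} − x_{i+1}·y_i), indices taken mod 8.
Cross-terms: 67, -1, 35, -27, 45, 160, 64, -25  ⇒  Σ = 318
Area = |Σ|/2 = 159.

159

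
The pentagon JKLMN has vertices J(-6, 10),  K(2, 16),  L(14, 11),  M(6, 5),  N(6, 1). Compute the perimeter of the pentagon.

|JK| = √((8)² + (6)²) = √100 = 10
|KL| = √((12)² + (-5)²) = √169 = 13
|LM| = √((-8)² + (-6)²) = √100 = 10
|MN| = √((0)² + (-4)²) = √16 = 4
|NJ| = √((-12)² + (9)²) = √225 = 15
Perimeter = 10 + 13 + 10 + 4 + 15 = 52.

52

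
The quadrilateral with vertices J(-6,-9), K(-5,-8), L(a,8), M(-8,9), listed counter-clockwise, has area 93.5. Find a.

2

The doubled signed area Σ (x_i y_{i+1} − x_{i+1} y_i) is linear in a.
With a=0 it equals 153; the coefficient of a is 17 (from the two edges through L).
So 17·a + 153 = 2·93.5 = 187 ⇒ a = 2.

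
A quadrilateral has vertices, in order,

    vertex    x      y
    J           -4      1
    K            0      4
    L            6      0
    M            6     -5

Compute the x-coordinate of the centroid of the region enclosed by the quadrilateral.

Apply the shoelace formula. First the cross-terms c_i = x_i·y_{i+1} − x_{i+1}·y_i:
  -16, -24, -30, -14  ⇒  2A = -84, A = -42.
Then Σ (x_i + x_{i+1})·c_i = -468, so x̄ = -468 / (6·(-42)) = 13/7.

13/7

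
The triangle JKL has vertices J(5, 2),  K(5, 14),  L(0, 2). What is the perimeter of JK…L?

30

|JK| = √((0)² + (12)²) = √144 = 12
|KL| = √((-5)² + (-12)²) = √169 = 13
|LJ| = √((5)² + (0)²) = √25 = 5
Perimeter = 12 + 13 + 5 = 30.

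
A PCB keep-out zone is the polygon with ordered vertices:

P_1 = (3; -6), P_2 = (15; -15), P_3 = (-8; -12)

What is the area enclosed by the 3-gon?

85.5

Apply Gauss's area formula: 2A = Σ (x_i·y_{i+1} − x_{i+1}·y_i), indices taken mod 3.
Cross-terms: 45, -300, 84  ⇒  Σ = -171
Area = |Σ|/2 = 85.5.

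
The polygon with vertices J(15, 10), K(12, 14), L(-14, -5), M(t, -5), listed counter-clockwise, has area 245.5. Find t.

8

The doubled signed area Σ (x_i y_{i+1} − x_{i+1} y_i) is linear in t.
With t=0 it equals 371; the coefficient of t is 15 (from the two edges through M).
So 15·t + 371 = 2·245.5 = 491 ⇒ t = 8.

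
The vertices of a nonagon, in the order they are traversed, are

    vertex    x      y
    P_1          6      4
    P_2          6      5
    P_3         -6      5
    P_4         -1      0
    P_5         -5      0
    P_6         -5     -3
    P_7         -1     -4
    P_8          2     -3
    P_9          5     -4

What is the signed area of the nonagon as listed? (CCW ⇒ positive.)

Σ = (6) + (60) + (5) + (0) + (15) + (17) + (11) + (7) + (44) = 165
Signed area = Σ/2 = 82.5 (positive ⇒ counter-clockwise traversal).

82.5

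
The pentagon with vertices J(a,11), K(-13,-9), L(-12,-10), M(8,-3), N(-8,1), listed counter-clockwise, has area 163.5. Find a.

-15

Write out the shoelace sum; only the two edges meeting at J involve a:
2·Area = [((-8)·11 − a·1) + (a·(-9) − (-13)·11)] + 122
       = -10·a + 177 = 327
⇒ a = -15.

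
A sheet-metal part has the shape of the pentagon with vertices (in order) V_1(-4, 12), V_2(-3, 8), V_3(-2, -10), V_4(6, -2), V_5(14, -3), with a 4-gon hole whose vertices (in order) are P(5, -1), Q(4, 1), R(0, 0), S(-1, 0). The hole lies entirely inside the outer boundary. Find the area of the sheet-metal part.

Outer boundary:
Σ = (4) + (46) + (64) + (10) + (156) = 280
Area = |Σ|/2 = 140.
Hole:
Apply the shoelace (surveyor's) formula: 2A = Σ (x_i·y_{i+1} − x_{i+1}·y_i), indices taken mod 4.
P→Q: (5)(1) − (4)(-1) = 9
Q→R: (4)(0) − (0)(1) = 0
R→S: (0)(0) − (-1)(0) = 0
S→P: (-1)(-1) − (5)(0) = 1
Σ = 10
Area = |Σ|/2 = 5.
Net area = 140 − 5 = 135.

135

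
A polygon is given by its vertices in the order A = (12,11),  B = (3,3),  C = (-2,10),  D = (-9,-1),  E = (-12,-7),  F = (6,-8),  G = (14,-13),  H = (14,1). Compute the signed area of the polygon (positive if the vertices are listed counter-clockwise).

Apply the shoelace (surveyor's) formula: 2A = Σ (x_i·y_{i+1} − x_{i+1}·y_i), indices taken mod 8.
Σ = (3) + (36) + (92) + (51) + (138) + (34) + (196) + (142) = 692
Signed area = Σ/2 = 346 (positive ⇒ counter-clockwise traversal).

346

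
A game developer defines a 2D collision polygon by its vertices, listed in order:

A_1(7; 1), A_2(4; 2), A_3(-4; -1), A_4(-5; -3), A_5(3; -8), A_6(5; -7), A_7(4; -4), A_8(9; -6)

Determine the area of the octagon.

80

A_1→A_2: (7)(2) − (4)(1) = 10
A_2→A_3: (4)(-1) − (-4)(2) = 4
A_3→A_4: (-4)(-3) − (-5)(-1) = 7
A_4→A_5: (-5)(-8) − (3)(-3) = 49
A_5→A_6: (3)(-7) − (5)(-8) = 19
A_6→A_7: (5)(-4) − (4)(-7) = 8
A_7→A_8: (4)(-6) − (9)(-4) = 12
A_8→A_1: (9)(1) − (7)(-6) = 51
Σ = 160
Area = |Σ|/2 = 80.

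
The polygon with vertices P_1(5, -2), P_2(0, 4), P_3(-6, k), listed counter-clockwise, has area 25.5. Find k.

The doubled signed area Σ (x_i y_{i+1} − x_{i+1} y_i) is linear in k.
With k=0 it equals 56; the coefficient of k is -5 (from the two edges through P_3).
So -5·k + 56 = 2·25.5 = 51 ⇒ k = 1.

1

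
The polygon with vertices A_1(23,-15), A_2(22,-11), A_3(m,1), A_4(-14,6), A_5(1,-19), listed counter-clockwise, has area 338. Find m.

-7

The doubled signed area Σ (x_i y_{i+1} − x_{i+1} y_i) is linear in m.
With m=0 it equals 795; the coefficient of m is 17 (from the two edges through A_3).
So 17·m + 795 = 2·338 = 676 ⇒ m = -7.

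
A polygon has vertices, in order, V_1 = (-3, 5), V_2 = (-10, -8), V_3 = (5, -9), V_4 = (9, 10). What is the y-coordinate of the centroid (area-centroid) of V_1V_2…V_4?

-196/205

Apply the surveyor's formula. First the cross-terms c_i = x_i·y_{i+1} − x_{i+1}·y_i:
  74, 130, 131, 75  ⇒  2A = 410, A = 205.
Then Σ (y_i + y_{i+1})·c_i = -1176, so ȳ = -1176 / (6·205) = -196/205.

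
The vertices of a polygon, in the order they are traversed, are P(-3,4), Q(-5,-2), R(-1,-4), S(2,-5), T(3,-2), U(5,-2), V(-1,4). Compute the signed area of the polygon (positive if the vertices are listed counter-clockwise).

Apply the shoelace formula: 2A = Σ (x_i·y_{i+1} − x_{i+1}·y_i), indices taken mod 7.
Σ = (26) + (18) + (13) + (11) + (4) + (18) + (8) = 98
Signed area = Σ/2 = 49 (positive ⇒ counter-clockwise traversal).

49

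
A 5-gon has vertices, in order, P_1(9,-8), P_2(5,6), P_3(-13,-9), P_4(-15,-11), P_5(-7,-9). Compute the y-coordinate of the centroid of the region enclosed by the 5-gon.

-656/165

Apply the surveyor's formula. First the cross-terms c_i = x_i·y_{i+1} − x_{i+1}·y_i:
  94, 33, 8, 58, 137  ⇒  2A = 330, A = 165.
Then Σ (y_i + y_{i+1})·c_i = -3936, so ȳ = -3936 / (6·165) = -656/165.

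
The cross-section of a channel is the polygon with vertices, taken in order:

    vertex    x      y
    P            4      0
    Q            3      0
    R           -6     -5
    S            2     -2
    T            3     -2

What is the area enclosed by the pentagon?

Apply the shoelace formula: 2A = Σ (x_i·y_{i+1} − x_{i+1}·y_i), indices taken mod 5.
P→Q: (4)(0) − (3)(0) = 0
Q→R: (3)(-5) − (-6)(0) = -15
R→S: (-6)(-2) − (2)(-5) = 22
S→T: (2)(-2) − (3)(-2) = 2
T→P: (3)(0) − (4)(-2) = 8
Σ = 17
Area = |Σ|/2 = 8.5.

8.5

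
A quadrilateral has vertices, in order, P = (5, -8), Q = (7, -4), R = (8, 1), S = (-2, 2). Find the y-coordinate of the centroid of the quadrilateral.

-59/33

Apply the shoelace (surveyor's) formula. First the cross-terms c_i = x_i·y_{i+1} − x_{i+1}·y_i:
  36, 39, 18, 6  ⇒  2A = 99, A = 49.5.
Then Σ (y_i + y_{i+1})·c_i = -531, so ȳ = -531 / (6·49.5) = -59/33.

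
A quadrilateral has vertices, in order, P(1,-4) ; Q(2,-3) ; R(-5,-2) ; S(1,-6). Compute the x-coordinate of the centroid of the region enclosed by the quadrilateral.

-13/15

Apply the surveyor's formula. First the cross-terms c_i = x_i·y_{i+1} − x_{i+1}·y_i:
  5, -19, 32, 2  ⇒  2A = 20, A = 10.
Then Σ (x_i + x_{i+1})·c_i = -52, so x̄ = -52 / (6·10) = -13/15.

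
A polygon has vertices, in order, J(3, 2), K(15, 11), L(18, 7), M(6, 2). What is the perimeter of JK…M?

|JK| = √((12)² + (9)²) = √225 = 15
|KL| = √((3)² + (-4)²) = √25 = 5
|LM| = √((-12)² + (-5)²) = √169 = 13
|MJ| = √((-3)² + (0)²) = √9 = 3
Perimeter = 15 + 5 + 13 + 3 = 36.

36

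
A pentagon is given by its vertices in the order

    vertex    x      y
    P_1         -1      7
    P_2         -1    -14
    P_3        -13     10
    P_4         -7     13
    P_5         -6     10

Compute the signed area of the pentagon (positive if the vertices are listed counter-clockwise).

-147

Apply the shoelace (surveyor's) formula: 2A = Σ (x_i·y_{i+1} − x_{i+1}·y_i), indices taken mod 5.
Σ = (21) + (-192) + (-99) + (8) + (-32) = -294
Signed area = Σ/2 = -147 (negative ⇒ clockwise traversal).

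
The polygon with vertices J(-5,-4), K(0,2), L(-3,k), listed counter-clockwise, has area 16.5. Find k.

5

The doubled signed area Σ (x_i y_{i+1} − x_{i+1} y_i) is linear in k.
With k=0 it equals 8; the coefficient of k is 5 (from the two edges through L).
So 5·k + 8 = 2·16.5 = 33 ⇒ k = 5.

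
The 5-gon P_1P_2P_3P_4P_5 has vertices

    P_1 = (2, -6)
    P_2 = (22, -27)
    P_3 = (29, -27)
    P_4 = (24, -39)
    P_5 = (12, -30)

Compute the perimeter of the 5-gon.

|P_1P_2| = √((20)² + (-21)²) = √841 = 29
|P_2P_3| = √((7)² + (0)²) = √49 = 7
|P_3P_4| = √((-5)² + (-12)²) = √169 = 13
|P_4P_5| = √((-12)² + (9)²) = √225 = 15
|P_5P_1| = √((-10)² + (24)²) = √676 = 26
Perimeter = 29 + 7 + 13 + 15 + 26 = 90.

90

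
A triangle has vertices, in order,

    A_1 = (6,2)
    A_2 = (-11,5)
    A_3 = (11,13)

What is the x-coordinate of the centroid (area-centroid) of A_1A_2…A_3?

Apply Gauss's area formula. First the cross-terms c_i = x_i·y_{i+1} − x_{i+1}·y_i:
  52, -198, -56  ⇒  2A = -202, A = -101.
Then Σ (x_i + x_{i+1})·c_i = -1212, so x̄ = -1212 / (6·(-101)) = 2.

2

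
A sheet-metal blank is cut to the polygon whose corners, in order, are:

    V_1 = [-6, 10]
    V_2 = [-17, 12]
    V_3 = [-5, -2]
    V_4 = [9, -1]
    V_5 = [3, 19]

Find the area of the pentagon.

V_1→V_2: (-6)(12) − (-17)(10) = 98
V_2→V_3: (-17)(-2) − (-5)(12) = 94
V_3→V_4: (-5)(-1) − (9)(-2) = 23
V_4→V_5: (9)(19) − (3)(-1) = 174
V_5→V_1: (3)(10) − (-6)(19) = 144
Σ = 533
Area = |Σ|/2 = 266.5.

266.5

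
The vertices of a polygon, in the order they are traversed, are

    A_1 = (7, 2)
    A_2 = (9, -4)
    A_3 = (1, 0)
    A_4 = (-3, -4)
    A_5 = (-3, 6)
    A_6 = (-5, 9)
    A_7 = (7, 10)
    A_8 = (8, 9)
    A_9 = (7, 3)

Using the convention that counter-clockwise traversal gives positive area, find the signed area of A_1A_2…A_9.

-124.5

Σ = (-46) + (4) + (-4) + (-30) + (3) + (-113) + (-17) + (-39) + (-7) = -249
Signed area = Σ/2 = -124.5 (negative ⇒ clockwise traversal).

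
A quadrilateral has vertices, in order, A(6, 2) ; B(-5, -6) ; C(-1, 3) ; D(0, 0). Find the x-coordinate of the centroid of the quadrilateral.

Apply the shoelace formula. First the cross-terms c_i = x_i·y_{i+1} − x_{i+1}·y_i:
  -26, -21, 0, 0  ⇒  2A = -47, A = -23.5.
Then Σ (x_i + x_{i+1})·c_i = 100, so x̄ = 100 / (6·(-23.5)) = -100/141.

-100/141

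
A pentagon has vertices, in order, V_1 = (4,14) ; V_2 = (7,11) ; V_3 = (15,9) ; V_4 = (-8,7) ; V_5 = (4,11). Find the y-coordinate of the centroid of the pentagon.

782/83

Apply the shoelace (surveyor's) formula. First the cross-terms c_i = x_i·y_{i+1} − x_{i+1}·y_i:
  -54, -102, 177, -116, 12  ⇒  2A = -83, A = -41.5.
Then Σ (y_i + y_{i+1})·c_i = -2346, so ȳ = -2346 / (6·(-41.5)) = 782/83.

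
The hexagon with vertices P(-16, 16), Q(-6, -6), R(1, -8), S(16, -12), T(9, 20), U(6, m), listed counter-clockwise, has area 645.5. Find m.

The doubled signed area Σ (x_i y_{i+1} − x_{i+1} y_i) is linear in m.
With m=0 it equals 766; the coefficient of m is 25 (from the two edges through U).
So 25·m + 766 = 2·645.5 = 1291 ⇒ m = 21.

21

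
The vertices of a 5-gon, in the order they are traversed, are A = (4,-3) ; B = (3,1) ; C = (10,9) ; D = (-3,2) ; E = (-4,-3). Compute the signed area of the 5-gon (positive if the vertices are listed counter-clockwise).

Apply Gauss's area formula: 2A = Σ (x_i·y_{i+1} − x_{i+1}·y_i), indices taken mod 5.
Σ = (13) + (17) + (47) + (17) + (24) = 118
Signed area = Σ/2 = 59 (positive ⇒ counter-clockwise traversal).

59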